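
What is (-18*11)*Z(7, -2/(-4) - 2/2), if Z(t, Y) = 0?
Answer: 0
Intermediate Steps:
(-18*11)*Z(7, -2/(-4) - 2/2) = -18*11*0 = -198*0 = 0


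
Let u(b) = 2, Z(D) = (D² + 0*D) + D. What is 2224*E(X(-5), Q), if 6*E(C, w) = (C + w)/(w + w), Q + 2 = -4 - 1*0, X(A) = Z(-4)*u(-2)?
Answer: -556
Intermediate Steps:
Z(D) = D + D² (Z(D) = (D² + 0) + D = D² + D = D + D²)
X(A) = 24 (X(A) = -4*(1 - 4)*2 = -4*(-3)*2 = 12*2 = 24)
Q = -6 (Q = -2 + (-4 - 1*0) = -2 + (-4 + 0) = -2 - 4 = -6)
E(C, w) = (C + w)/(12*w) (E(C, w) = ((C + w)/(w + w))/6 = ((C + w)/((2*w)))/6 = ((C + w)*(1/(2*w)))/6 = ((C + w)/(2*w))/6 = (C + w)/(12*w))
2224*E(X(-5), Q) = 2224*((1/12)*(24 - 6)/(-6)) = 2224*((1/12)*(-⅙)*18) = 2224*(-¼) = -556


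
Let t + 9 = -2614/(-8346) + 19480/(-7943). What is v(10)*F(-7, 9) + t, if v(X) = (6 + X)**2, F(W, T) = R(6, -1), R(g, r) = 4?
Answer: 2582494042/2549703 ≈ 1012.9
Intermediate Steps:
F(W, T) = 4
t = -28401830/2549703 (t = -9 + (-2614/(-8346) + 19480/(-7943)) = -9 + (-2614*(-1/8346) + 19480*(-1/7943)) = -9 + (1307/4173 - 19480/7943) = -9 - 5454503/2549703 = -28401830/2549703 ≈ -11.139)
v(10)*F(-7, 9) + t = (6 + 10)**2*4 - 28401830/2549703 = 16**2*4 - 28401830/2549703 = 256*4 - 28401830/2549703 = 1024 - 28401830/2549703 = 2582494042/2549703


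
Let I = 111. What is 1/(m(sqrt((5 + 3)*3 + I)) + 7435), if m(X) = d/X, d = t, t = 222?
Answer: 111525/829182899 - 74*sqrt(15)/829182899 ≈ 0.00013415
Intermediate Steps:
d = 222
m(X) = 222/X
1/(m(sqrt((5 + 3)*3 + I)) + 7435) = 1/(222/(sqrt((5 + 3)*3 + 111)) + 7435) = 1/(222/(sqrt(8*3 + 111)) + 7435) = 1/(222/(sqrt(24 + 111)) + 7435) = 1/(222/(sqrt(135)) + 7435) = 1/(222/((3*sqrt(15))) + 7435) = 1/(222*(sqrt(15)/45) + 7435) = 1/(74*sqrt(15)/15 + 7435) = 1/(7435 + 74*sqrt(15)/15)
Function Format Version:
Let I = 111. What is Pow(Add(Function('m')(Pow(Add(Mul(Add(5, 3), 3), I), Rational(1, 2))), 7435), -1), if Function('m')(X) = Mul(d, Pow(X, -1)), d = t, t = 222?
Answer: Add(Rational(111525, 829182899), Mul(Rational(-74, 829182899), Pow(15, Rational(1, 2)))) ≈ 0.00013415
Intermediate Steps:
d = 222
Function('m')(X) = Mul(222, Pow(X, -1))
Pow(Add(Function('m')(Pow(Add(Mul(Add(5, 3), 3), I), Rational(1, 2))), 7435), -1) = Pow(Add(Mul(222, Pow(Pow(Add(Mul(Add(5, 3), 3), 111), Rational(1, 2)), -1)), 7435), -1) = Pow(Add(Mul(222, Pow(Pow(Add(Mul(8, 3), 111), Rational(1, 2)), -1)), 7435), -1) = Pow(Add(Mul(222, Pow(Pow(Add(24, 111), Rational(1, 2)), -1)), 7435), -1) = Pow(Add(Mul(222, Pow(Pow(135, Rational(1, 2)), -1)), 7435), -1) = Pow(Add(Mul(222, Pow(Mul(3, Pow(15, Rational(1, 2))), -1)), 7435), -1) = Pow(Add(Mul(222, Mul(Rational(1, 45), Pow(15, Rational(1, 2)))), 7435), -1) = Pow(Add(Mul(Rational(74, 15), Pow(15, Rational(1, 2))), 7435), -1) = Pow(Add(7435, Mul(Rational(74, 15), Pow(15, Rational(1, 2)))), -1)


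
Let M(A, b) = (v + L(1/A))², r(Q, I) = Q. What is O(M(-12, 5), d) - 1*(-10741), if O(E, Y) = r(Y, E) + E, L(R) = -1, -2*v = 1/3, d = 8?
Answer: 387013/36 ≈ 10750.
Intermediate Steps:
v = -⅙ (v = -1/(2*3) = -½*⅓ = -⅙ ≈ -0.16667)
M(A, b) = 49/36 (M(A, b) = (-⅙ - 1)² = (-7/6)² = 49/36)
O(E, Y) = E + Y (O(E, Y) = Y + E = E + Y)
O(M(-12, 5), d) - 1*(-10741) = (49/36 + 8) - 1*(-10741) = 337/36 + 10741 = 387013/36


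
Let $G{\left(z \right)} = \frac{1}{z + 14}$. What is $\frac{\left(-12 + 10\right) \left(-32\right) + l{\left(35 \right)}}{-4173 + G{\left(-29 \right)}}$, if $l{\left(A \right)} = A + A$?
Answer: $- \frac{1005}{31298} \approx -0.032111$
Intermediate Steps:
$l{\left(A \right)} = 2 A$
$G{\left(z \right)} = \frac{1}{14 + z}$
$\frac{\left(-12 + 10\right) \left(-32\right) + l{\left(35 \right)}}{-4173 + G{\left(-29 \right)}} = \frac{\left(-12 + 10\right) \left(-32\right) + 2 \cdot 35}{-4173 + \frac{1}{14 - 29}} = \frac{\left(-2\right) \left(-32\right) + 70}{-4173 + \frac{1}{-15}} = \frac{64 + 70}{-4173 - \frac{1}{15}} = \frac{134}{- \frac{62596}{15}} = 134 \left(- \frac{15}{62596}\right) = - \frac{1005}{31298}$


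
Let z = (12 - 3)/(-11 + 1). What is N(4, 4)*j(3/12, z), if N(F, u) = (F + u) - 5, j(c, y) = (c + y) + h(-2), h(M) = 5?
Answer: 261/20 ≈ 13.050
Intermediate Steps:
z = -9/10 (z = 9/(-10) = 9*(-⅒) = -9/10 ≈ -0.90000)
j(c, y) = 5 + c + y (j(c, y) = (c + y) + 5 = 5 + c + y)
N(F, u) = -5 + F + u
N(4, 4)*j(3/12, z) = (-5 + 4 + 4)*(5 + 3/12 - 9/10) = 3*(5 + 3*(1/12) - 9/10) = 3*(5 + ¼ - 9/10) = 3*(87/20) = 261/20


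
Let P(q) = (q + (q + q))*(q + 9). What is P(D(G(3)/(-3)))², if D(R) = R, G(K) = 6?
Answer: 1764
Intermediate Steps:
P(q) = 3*q*(9 + q) (P(q) = (q + 2*q)*(9 + q) = (3*q)*(9 + q) = 3*q*(9 + q))
P(D(G(3)/(-3)))² = (3*(6/(-3))*(9 + 6/(-3)))² = (3*(6*(-⅓))*(9 + 6*(-⅓)))² = (3*(-2)*(9 - 2))² = (3*(-2)*7)² = (-42)² = 1764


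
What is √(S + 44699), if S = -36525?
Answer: √8174 ≈ 90.410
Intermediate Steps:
√(S + 44699) = √(-36525 + 44699) = √8174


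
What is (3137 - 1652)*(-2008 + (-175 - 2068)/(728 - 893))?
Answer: -2961693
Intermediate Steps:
(3137 - 1652)*(-2008 + (-175 - 2068)/(728 - 893)) = 1485*(-2008 - 2243/(-165)) = 1485*(-2008 - 2243*(-1/165)) = 1485*(-2008 + 2243/165) = 1485*(-329077/165) = -2961693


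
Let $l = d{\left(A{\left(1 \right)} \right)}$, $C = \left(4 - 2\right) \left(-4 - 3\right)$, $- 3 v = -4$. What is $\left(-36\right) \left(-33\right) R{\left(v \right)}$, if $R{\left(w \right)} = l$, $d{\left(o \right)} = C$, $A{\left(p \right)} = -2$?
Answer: $-16632$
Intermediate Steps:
$v = \frac{4}{3}$ ($v = \left(- \frac{1}{3}\right) \left(-4\right) = \frac{4}{3} \approx 1.3333$)
$C = -14$ ($C = 2 \left(-7\right) = -14$)
$d{\left(o \right)} = -14$
$l = -14$
$R{\left(w \right)} = -14$
$\left(-36\right) \left(-33\right) R{\left(v \right)} = \left(-36\right) \left(-33\right) \left(-14\right) = 1188 \left(-14\right) = -16632$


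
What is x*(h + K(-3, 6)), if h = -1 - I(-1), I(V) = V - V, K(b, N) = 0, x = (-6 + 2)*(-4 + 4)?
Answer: 0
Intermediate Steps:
x = 0 (x = -4*0 = 0)
I(V) = 0
h = -1 (h = -1 - 1*0 = -1 + 0 = -1)
x*(h + K(-3, 6)) = 0*(-1 + 0) = 0*(-1) = 0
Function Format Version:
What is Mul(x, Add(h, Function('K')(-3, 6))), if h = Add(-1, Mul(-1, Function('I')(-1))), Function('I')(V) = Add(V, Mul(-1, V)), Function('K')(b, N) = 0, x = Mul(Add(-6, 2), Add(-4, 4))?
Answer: 0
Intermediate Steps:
x = 0 (x = Mul(-4, 0) = 0)
Function('I')(V) = 0
h = -1 (h = Add(-1, Mul(-1, 0)) = Add(-1, 0) = -1)
Mul(x, Add(h, Function('K')(-3, 6))) = Mul(0, Add(-1, 0)) = Mul(0, -1) = 0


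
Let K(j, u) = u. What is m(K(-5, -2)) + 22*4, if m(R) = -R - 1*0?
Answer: 90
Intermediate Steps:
m(R) = -R (m(R) = -R + 0 = -R)
m(K(-5, -2)) + 22*4 = -1*(-2) + 22*4 = 2 + 88 = 90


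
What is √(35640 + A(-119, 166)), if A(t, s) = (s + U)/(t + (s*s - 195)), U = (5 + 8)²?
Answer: √26449399867030/27242 ≈ 188.79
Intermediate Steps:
U = 169 (U = 13² = 169)
A(t, s) = (169 + s)/(-195 + t + s²) (A(t, s) = (s + 169)/(t + (s*s - 195)) = (169 + s)/(t + (s² - 195)) = (169 + s)/(t + (-195 + s²)) = (169 + s)/(-195 + t + s²))
√(35640 + A(-119, 166)) = √(35640 + (169 + 166)/(-195 - 119 + 166²)) = √(35640 + 335/(-195 - 119 + 27556)) = √(35640 + 335/27242) = √(970905215/27242) = √26449399867030/27242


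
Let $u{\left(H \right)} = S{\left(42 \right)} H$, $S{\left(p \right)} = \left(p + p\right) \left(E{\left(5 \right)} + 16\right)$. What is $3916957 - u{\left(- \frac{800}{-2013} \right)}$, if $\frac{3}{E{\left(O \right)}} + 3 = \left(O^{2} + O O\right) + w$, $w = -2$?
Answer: $\frac{7883754761}{2013} \approx 3.9164 \cdot 10^{6}$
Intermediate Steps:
$E{\left(O \right)} = \frac{3}{-5 + 2 O^{2}}$ ($E{\left(O \right)} = \frac{3}{-3 - \left(2 - O^{2} - O O\right)} = \frac{3}{-3 + \left(\left(O^{2} + O^{2}\right) - 2\right)} = \frac{3}{-3 + \left(2 O^{2} - 2\right)} = \frac{3}{-3 + \left(-2 + 2 O^{2}\right)} = \frac{3}{-5 + 2 O^{2}}$)
$S{\left(p \right)} = \frac{482 p}{15}$ ($S{\left(p \right)} = \left(p + p\right) \left(\frac{3}{-5 + 2 \cdot 5^{2}} + 16\right) = 2 p \left(\frac{3}{-5 + 2 \cdot 25} + 16\right) = 2 p \left(\frac{3}{-5 + 50} + 16\right) = 2 p \left(\frac{3}{45} + 16\right) = 2 p \left(3 \cdot \frac{1}{45} + 16\right) = 2 p \left(\frac{1}{15} + 16\right) = 2 p \frac{241}{15} = \frac{482 p}{15}$)
$u{\left(H \right)} = \frac{6748 H}{5}$ ($u{\left(H \right)} = \frac{482}{15} \cdot 42 H = \frac{6748 H}{5}$)
$3916957 - u{\left(- \frac{800}{-2013} \right)} = 3916957 - \frac{6748 \left(- \frac{800}{-2013}\right)}{5} = 3916957 - \frac{6748 \left(\left(-800\right) \left(- \frac{1}{2013}\right)\right)}{5} = 3916957 - \frac{6748}{5} \cdot \frac{800}{2013} = 3916957 - \frac{1079680}{2013} = \frac{7883754761}{2013}$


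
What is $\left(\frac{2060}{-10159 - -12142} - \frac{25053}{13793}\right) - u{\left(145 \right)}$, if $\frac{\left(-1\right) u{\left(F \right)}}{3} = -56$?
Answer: $- \frac{4616321711}{27351519} \approx -168.78$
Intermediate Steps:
$u{\left(F \right)} = 168$ ($u{\left(F \right)} = \left(-3\right) \left(-56\right) = 168$)
$\left(\frac{2060}{-10159 - -12142} - \frac{25053}{13793}\right) - u{\left(145 \right)} = \left(\frac{2060}{-10159 - -12142} - \frac{25053}{13793}\right) - 168 = \left(\frac{2060}{-10159 + 12142} - \frac{25053}{13793}\right) - 168 = \left(\frac{2060}{1983} - \frac{25053}{13793}\right) - 168 = - \frac{21266519}{27351519} - 168 = - \frac{4616321711}{27351519}$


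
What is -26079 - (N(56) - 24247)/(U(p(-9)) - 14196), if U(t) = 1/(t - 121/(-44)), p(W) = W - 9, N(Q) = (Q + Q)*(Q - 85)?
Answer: -4517009607/173192 ≈ -26081.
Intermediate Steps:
N(Q) = 2*Q*(-85 + Q) (N(Q) = (2*Q)*(-85 + Q) = 2*Q*(-85 + Q))
p(W) = -9 + W
U(t) = 1/(11/4 + t) (U(t) = 1/(t - 121*(-1/44)) = 1/(t + 11/4) = 1/(11/4 + t))
-26079 - (N(56) - 24247)/(U(p(-9)) - 14196) = -26079 - (2*56*(-85 + 56) - 24247)/(4/(11 + 4*(-9 - 9)) - 14196) = -26079 - (2*56*(-29) - 24247)/(4/(11 + 4*(-18)) - 14196) = -26079 - (-3248 - 24247)/(4/(11 - 72) - 14196) = -26079 - (-27495)/(4/(-61) - 14196) = -26079 - (-27495)/(4*(-1/61) - 14196) = -26079 - (-27495)/(-4/61 - 14196) = -26079 - (-27495)/(-865960/61) = -26079 - (-27495)*(-61)/865960 = -26079 - 1*335439/173192 = -26079 - 335439/173192 = -4517009607/173192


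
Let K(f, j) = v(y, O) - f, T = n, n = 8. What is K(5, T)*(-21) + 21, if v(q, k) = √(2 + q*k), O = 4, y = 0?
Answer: 126 - 21*√2 ≈ 96.302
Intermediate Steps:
T = 8
v(q, k) = √(2 + k*q)
K(f, j) = √2 - f (K(f, j) = √(2 + 4*0) - f = √(2 + 0) - f = √2 - f)
K(5, T)*(-21) + 21 = (√2 - 1*5)*(-21) + 21 = (√2 - 5)*(-21) + 21 = (-5 + √2)*(-21) + 21 = (105 - 21*√2) + 21 = 126 - 21*√2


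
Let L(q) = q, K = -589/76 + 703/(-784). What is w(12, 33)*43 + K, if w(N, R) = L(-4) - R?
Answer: -1254123/784 ≈ -1599.6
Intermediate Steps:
K = -6779/784 (K = -589*1/76 + 703*(-1/784) = -31/4 - 703/784 = -6779/784 ≈ -8.6467)
w(N, R) = -4 - R
w(12, 33)*43 + K = (-4 - 1*33)*43 - 6779/784 = (-4 - 33)*43 - 6779/784 = -37*43 - 6779/784 = -1591 - 6779/784 = -1254123/784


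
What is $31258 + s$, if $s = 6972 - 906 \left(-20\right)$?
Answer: $56350$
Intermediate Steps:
$s = 25092$ ($s = 6972 - -18120 = 6972 + 18120 = 25092$)
$31258 + s = 31258 + 25092 = 56350$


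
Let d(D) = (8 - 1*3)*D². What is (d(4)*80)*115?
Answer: 736000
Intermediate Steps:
d(D) = 5*D² (d(D) = (8 - 3)*D² = 5*D²)
(d(4)*80)*115 = ((5*4²)*80)*115 = ((5*16)*80)*115 = (80*80)*115 = 6400*115 = 736000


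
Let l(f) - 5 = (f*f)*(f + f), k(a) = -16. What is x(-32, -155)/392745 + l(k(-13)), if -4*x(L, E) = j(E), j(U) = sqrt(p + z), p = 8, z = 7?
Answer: -8187 - sqrt(15)/1570980 ≈ -8187.0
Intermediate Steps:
j(U) = sqrt(15) (j(U) = sqrt(8 + 7) = sqrt(15))
x(L, E) = -sqrt(15)/4
l(f) = 5 + 2*f**3 (l(f) = 5 + (f*f)*(f + f) = 5 + f**2*(2*f) = 5 + 2*f**3)
x(-32, -155)/392745 + l(k(-13)) = -sqrt(15)/4/392745 + (5 + 2*(-16)**3) = -sqrt(15)/4*(1/392745) + (5 + 2*(-4096)) = -sqrt(15)/1570980 + (5 - 8192) = -sqrt(15)/1570980 - 8187 = -8187 - sqrt(15)/1570980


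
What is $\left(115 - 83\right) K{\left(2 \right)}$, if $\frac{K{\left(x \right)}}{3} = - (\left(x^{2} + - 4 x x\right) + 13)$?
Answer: $-96$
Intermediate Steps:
$K{\left(x \right)} = -39 + 9 x^{2}$ ($K{\left(x \right)} = 3 \left(- (\left(x^{2} + - 4 x x\right) + 13)\right) = 3 \left(- (\left(x^{2} - 4 x^{2}\right) + 13)\right) = 3 \left(- (- 3 x^{2} + 13)\right) = 3 \left(- (13 - 3 x^{2})\right) = 3 \left(-13 + 3 x^{2}\right) = -39 + 9 x^{2}$)
$\left(115 - 83\right) K{\left(2 \right)} = \left(115 - 83\right) \left(-39 + 9 \cdot 2^{2}\right) = 32 \left(-39 + 9 \cdot 4\right) = 32 \left(-39 + 36\right) = 32 \left(-3\right) = -96$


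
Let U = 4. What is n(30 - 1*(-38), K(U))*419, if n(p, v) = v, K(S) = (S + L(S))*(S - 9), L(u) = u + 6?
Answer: -29330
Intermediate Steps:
L(u) = 6 + u
K(S) = (-9 + S)*(6 + 2*S) (K(S) = (S + (6 + S))*(S - 9) = (6 + 2*S)*(-9 + S) = (-9 + S)*(6 + 2*S))
n(30 - 1*(-38), K(U))*419 = (-54 - 12*4 + 2*4**2)*419 = (-54 - 48 + 2*16)*419 = (-54 - 48 + 32)*419 = -70*419 = -29330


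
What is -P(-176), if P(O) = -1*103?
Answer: 103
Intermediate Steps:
P(O) = -103
-P(-176) = -1*(-103) = 103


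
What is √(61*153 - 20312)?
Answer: I*√10979 ≈ 104.78*I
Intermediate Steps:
√(61*153 - 20312) = √(9333 - 20312) = √(-10979) = I*√10979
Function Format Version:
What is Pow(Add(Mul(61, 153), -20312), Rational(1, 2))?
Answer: Mul(I, Pow(10979, Rational(1, 2))) ≈ Mul(104.78, I)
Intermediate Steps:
Pow(Add(Mul(61, 153), -20312), Rational(1, 2)) = Pow(Add(9333, -20312), Rational(1, 2)) = Pow(-10979, Rational(1, 2)) = Mul(I, Pow(10979, Rational(1, 2)))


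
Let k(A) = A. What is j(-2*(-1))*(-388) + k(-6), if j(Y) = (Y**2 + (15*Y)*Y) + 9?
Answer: -28330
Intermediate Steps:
j(Y) = 9 + 16*Y**2 (j(Y) = (Y**2 + 15*Y**2) + 9 = 16*Y**2 + 9 = 9 + 16*Y**2)
j(-2*(-1))*(-388) + k(-6) = (9 + 16*(-2*(-1))**2)*(-388) - 6 = (9 + 16*2**2)*(-388) - 6 = (9 + 16*4)*(-388) - 6 = (9 + 64)*(-388) - 6 = 73*(-388) - 6 = -28324 - 6 = -28330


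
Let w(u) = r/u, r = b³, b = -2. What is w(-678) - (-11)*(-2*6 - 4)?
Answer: -59660/339 ≈ -175.99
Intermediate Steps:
r = -8 (r = (-2)³ = -8)
w(u) = -8/u
w(-678) - (-11)*(-2*6 - 4) = -8/(-678) - (-11)*(-2*6 - 4) = -8*(-1/678) - (-11)*(-12 - 4) = 4/339 - (-11)*(-16) = 4/339 - 1*176 = 4/339 - 176 = -59660/339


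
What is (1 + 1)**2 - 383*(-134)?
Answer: 51326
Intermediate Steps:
(1 + 1)**2 - 383*(-134) = 2**2 + 51322 = 4 + 51322 = 51326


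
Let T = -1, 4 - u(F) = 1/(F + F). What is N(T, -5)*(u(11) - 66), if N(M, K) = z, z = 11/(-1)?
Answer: 1365/2 ≈ 682.50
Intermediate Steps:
u(F) = 4 - 1/(2*F) (u(F) = 4 - 1/(F + F) = 4 - 1/(2*F))
z = -11 (z = 11*(-1) = -11)
N(M, K) = -11
N(T, -5)*(u(11) - 66) = -11*((4 - ½/11) - 66) = -11*((4 - ½*1/11) - 66) = -11*((4 - 1/22) - 66) = -11*(87/22 - 66) = -11*(-1365/22) = 1365/2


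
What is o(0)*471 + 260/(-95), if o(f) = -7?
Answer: -62695/19 ≈ -3299.7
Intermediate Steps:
o(0)*471 + 260/(-95) = -7*471 + 260/(-95) = -3297 + 260*(-1/95) = -3297 - 52/19 = -62695/19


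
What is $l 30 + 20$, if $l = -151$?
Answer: $-4510$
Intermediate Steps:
$l 30 + 20 = \left(-151\right) 30 + 20 = -4530 + 20 = -4510$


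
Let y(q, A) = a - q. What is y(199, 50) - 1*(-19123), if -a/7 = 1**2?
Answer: 18917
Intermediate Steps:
a = -7 (a = -7*1**2 = -7*1 = -7)
y(q, A) = -7 - q
y(199, 50) - 1*(-19123) = (-7 - 1*199) - 1*(-19123) = (-7 - 199) + 19123 = -206 + 19123 = 18917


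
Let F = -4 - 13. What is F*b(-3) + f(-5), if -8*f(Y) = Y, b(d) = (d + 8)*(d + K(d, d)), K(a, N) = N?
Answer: 4085/8 ≈ 510.63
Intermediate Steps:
b(d) = 2*d*(8 + d) (b(d) = (d + 8)*(d + d) = (8 + d)*(2*d) = 2*d*(8 + d))
F = -17
f(Y) = -Y/8
F*b(-3) + f(-5) = -34*(-3)*(8 - 3) - ⅛*(-5) = -34*(-3)*5 + 5/8 = -17*(-30) + 5/8 = 510 + 5/8 = 4085/8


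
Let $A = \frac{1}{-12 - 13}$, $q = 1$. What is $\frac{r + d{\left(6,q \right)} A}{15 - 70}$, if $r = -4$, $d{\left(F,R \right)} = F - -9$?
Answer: $\frac{23}{275} \approx 0.083636$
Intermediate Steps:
$d{\left(F,R \right)} = 9 + F$ ($d{\left(F,R \right)} = F + 9 = 9 + F$)
$A = - \frac{1}{25}$ ($A = \frac{1}{-25} = - \frac{1}{25} \approx -0.04$)
$\frac{r + d{\left(6,q \right)} A}{15 - 70} = \frac{-4 + \left(9 + 6\right) \left(- \frac{1}{25}\right)}{15 - 70} = \frac{-4 + 15 \left(- \frac{1}{25}\right)}{15 - 70} = \frac{-4 - \frac{3}{5}}{-55} = \left(- \frac{23}{5}\right) \left(- \frac{1}{55}\right) = \frac{23}{275}$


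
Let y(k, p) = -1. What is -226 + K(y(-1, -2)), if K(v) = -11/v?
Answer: -215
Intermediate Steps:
-226 + K(y(-1, -2)) = -226 - 11/(-1) = -226 - 11*(-1) = -226 + 11 = -215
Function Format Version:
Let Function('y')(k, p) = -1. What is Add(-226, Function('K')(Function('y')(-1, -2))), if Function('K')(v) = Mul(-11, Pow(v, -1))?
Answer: -215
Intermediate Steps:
Add(-226, Function('K')(Function('y')(-1, -2))) = Add(-226, Mul(-11, Pow(-1, -1))) = Add(-226, Mul(-11, -1)) = Add(-226, 11) = -215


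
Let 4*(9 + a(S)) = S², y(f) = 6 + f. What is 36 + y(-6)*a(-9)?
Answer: 36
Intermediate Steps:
a(S) = -9 + S²/4
36 + y(-6)*a(-9) = 36 + (6 - 6)*(-9 + (¼)*(-9)²) = 36 + 0*(-9 + (¼)*81) = 36 + 0*(-9 + 81/4) = 36 + 0*(45/4) = 36 + 0 = 36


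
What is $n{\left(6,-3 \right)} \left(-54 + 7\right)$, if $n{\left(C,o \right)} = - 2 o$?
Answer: $-282$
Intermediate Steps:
$n{\left(6,-3 \right)} \left(-54 + 7\right) = \left(-2\right) \left(-3\right) \left(-54 + 7\right) = 6 \left(-47\right) = -282$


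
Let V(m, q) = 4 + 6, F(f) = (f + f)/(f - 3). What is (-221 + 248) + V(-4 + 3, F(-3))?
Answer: 37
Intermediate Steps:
F(f) = 2*f/(-3 + f) (F(f) = (2*f)/(-3 + f) = 2*f/(-3 + f))
V(m, q) = 10
(-221 + 248) + V(-4 + 3, F(-3)) = (-221 + 248) + 10 = 27 + 10 = 37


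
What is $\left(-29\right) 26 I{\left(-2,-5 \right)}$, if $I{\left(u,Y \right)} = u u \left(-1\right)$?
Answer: $3016$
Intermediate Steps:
$I{\left(u,Y \right)} = - u^{2}$ ($I{\left(u,Y \right)} = u^{2} \left(-1\right) = - u^{2}$)
$\left(-29\right) 26 I{\left(-2,-5 \right)} = \left(-29\right) 26 \left(- \left(-2\right)^{2}\right) = - 754 \left(\left(-1\right) 4\right) = \left(-754\right) \left(-4\right) = 3016$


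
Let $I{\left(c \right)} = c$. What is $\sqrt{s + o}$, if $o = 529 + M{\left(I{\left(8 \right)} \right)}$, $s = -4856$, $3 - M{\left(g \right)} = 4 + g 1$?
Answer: $4 i \sqrt{271} \approx 65.848 i$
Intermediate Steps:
$M{\left(g \right)} = -1 - g$ ($M{\left(g \right)} = 3 - \left(4 + g 1\right) = 3 - \left(4 + g\right) = -1 - g$)
$o = 520$ ($o = 529 - 9 = 520$)
$\sqrt{s + o} = \sqrt{-4856 + 520} = \sqrt{-4336} = 4 i \sqrt{271}$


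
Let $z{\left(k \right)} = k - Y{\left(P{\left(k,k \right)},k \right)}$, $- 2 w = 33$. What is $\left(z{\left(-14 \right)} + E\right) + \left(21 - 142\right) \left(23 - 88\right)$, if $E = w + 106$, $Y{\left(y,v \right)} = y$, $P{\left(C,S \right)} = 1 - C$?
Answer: $\frac{15851}{2} \approx 7925.5$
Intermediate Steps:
$w = - \frac{33}{2}$ ($w = \left(- \frac{1}{2}\right) 33 = - \frac{33}{2} \approx -16.5$)
$z{\left(k \right)} = -1 + 2 k$ ($z{\left(k \right)} = k - \left(1 - k\right) = k + \left(-1 + k\right) = -1 + 2 k$)
$E = \frac{179}{2}$ ($E = - \frac{33}{2} + 106 = \frac{179}{2} \approx 89.5$)
$\left(z{\left(-14 \right)} + E\right) + \left(21 - 142\right) \left(23 - 88\right) = \left(\left(-1 + 2 \left(-14\right)\right) + \frac{179}{2}\right) + \left(21 - 142\right) \left(23 - 88\right) = \left(\left(-1 - 28\right) + \frac{179}{2}\right) - -7865 = \left(-29 + \frac{179}{2}\right) + 7865 = \frac{121}{2} + 7865 = \frac{15851}{2}$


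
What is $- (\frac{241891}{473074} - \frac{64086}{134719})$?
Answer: $- \frac{2269893265}{63732056206} \approx -0.035616$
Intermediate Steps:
$- (\frac{241891}{473074} - \frac{64086}{134719}) = \left(-1\right) \frac{2269893265}{63732056206} = - \frac{2269893265}{63732056206}$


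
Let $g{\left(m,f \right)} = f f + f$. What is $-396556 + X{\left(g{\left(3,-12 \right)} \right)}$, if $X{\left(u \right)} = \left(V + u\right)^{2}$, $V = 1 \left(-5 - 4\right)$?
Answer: $-381427$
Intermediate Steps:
$V = -9$ ($V = 1 \left(-9\right) = -9$)
$g{\left(m,f \right)} = f + f^{2}$ ($g{\left(m,f \right)} = f^{2} + f = f + f^{2}$)
$X{\left(u \right)} = \left(-9 + u\right)^{2}$
$-396556 + X{\left(g{\left(3,-12 \right)} \right)} = -396556 + \left(-9 - 12 \left(1 - 12\right)\right)^{2} = -396556 + \left(-9 - -132\right)^{2} = -396556 + \left(-9 + 132\right)^{2} = -396556 + 123^{2} = -396556 + 15129 = -381427$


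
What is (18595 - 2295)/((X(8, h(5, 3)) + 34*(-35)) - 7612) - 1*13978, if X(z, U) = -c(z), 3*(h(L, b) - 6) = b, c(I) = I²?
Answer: -61972624/4433 ≈ -13980.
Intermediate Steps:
h(L, b) = 6 + b/3
X(z, U) = -z²
(18595 - 2295)/((X(8, h(5, 3)) + 34*(-35)) - 7612) - 1*13978 = (18595 - 2295)/((-1*8² + 34*(-35)) - 7612) - 1*13978 = 16300/((-1*64 - 1190) - 7612) - 13978 = 16300/((-64 - 1190) - 7612) - 13978 = 16300/(-1254 - 7612) - 13978 = 16300/(-8866) - 13978 = 16300*(-1/8866) - 13978 = -8150/4433 - 13978 = -61972624/4433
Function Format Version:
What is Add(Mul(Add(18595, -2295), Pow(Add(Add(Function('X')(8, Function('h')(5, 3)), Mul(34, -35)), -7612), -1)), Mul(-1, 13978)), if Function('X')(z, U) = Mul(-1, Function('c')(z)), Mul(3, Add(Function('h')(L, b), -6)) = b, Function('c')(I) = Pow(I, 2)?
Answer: Rational(-61972624, 4433) ≈ -13980.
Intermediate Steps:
Function('h')(L, b) = Add(6, Mul(Rational(1, 3), b))
Function('X')(z, U) = Mul(-1, Pow(z, 2))
Add(Mul(Add(18595, -2295), Pow(Add(Add(Function('X')(8, Function('h')(5, 3)), Mul(34, -35)), -7612), -1)), Mul(-1, 13978)) = Add(Mul(Add(18595, -2295), Pow(Add(Add(Mul(-1, Pow(8, 2)), Mul(34, -35)), -7612), -1)), Mul(-1, 13978)) = Add(Mul(16300, Pow(Add(Add(Mul(-1, 64), -1190), -7612), -1)), -13978) = Add(Mul(16300, Pow(Add(Add(-64, -1190), -7612), -1)), -13978) = Add(Mul(16300, Pow(Add(-1254, -7612), -1)), -13978) = Add(Mul(16300, Pow(-8866, -1)), -13978) = Add(Mul(16300, Rational(-1, 8866)), -13978) = Add(Rational(-8150, 4433), -13978) = Rational(-61972624, 4433)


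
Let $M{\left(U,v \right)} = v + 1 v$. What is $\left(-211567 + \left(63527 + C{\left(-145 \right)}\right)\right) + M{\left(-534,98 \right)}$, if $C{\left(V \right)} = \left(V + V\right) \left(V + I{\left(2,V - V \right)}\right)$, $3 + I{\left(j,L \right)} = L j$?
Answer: $-104924$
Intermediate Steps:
$I{\left(j,L \right)} = -3 + L j$
$C{\left(V \right)} = 2 V \left(-3 + V\right)$ ($C{\left(V \right)} = \left(V + V\right) \left(V + \left(-3 + \left(V - V\right) 2\right)\right) = 2 V \left(V + \left(-3 + 0 \cdot 2\right)\right) = 2 V \left(V + \left(-3 + 0\right)\right) = 2 V \left(V - 3\right) = 2 V \left(-3 + V\right)$)
$M{\left(U,v \right)} = 2 v$ ($M{\left(U,v \right)} = v + v = 2 v$)
$\left(-211567 + \left(63527 + C{\left(-145 \right)}\right)\right) + M{\left(-534,98 \right)} = \left(-211567 + \left(63527 + 2 \left(-145\right) \left(-3 - 145\right)\right)\right) + 2 \cdot 98 = \left(-211567 + \left(63527 + 2 \left(-145\right) \left(-148\right)\right)\right) + 196 = \left(-211567 + \left(63527 + 42920\right)\right) + 196 = \left(-211567 + 106447\right) + 196 = -105120 + 196 = -104924$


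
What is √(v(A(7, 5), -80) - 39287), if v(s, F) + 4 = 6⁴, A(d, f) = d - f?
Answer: I*√37995 ≈ 194.92*I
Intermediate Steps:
v(s, F) = 1292 (v(s, F) = -4 + 6⁴ = -4 + 1296 = 1292)
√(v(A(7, 5), -80) - 39287) = √(1292 - 39287) = √(-37995) = I*√37995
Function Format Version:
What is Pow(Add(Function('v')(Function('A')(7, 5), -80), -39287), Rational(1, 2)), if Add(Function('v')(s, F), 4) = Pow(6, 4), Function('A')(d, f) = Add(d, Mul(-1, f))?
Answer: Mul(I, Pow(37995, Rational(1, 2))) ≈ Mul(194.92, I)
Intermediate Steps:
Function('v')(s, F) = 1292 (Function('v')(s, F) = Add(-4, Pow(6, 4)) = Add(-4, 1296) = 1292)
Pow(Add(Function('v')(Function('A')(7, 5), -80), -39287), Rational(1, 2)) = Pow(Add(1292, -39287), Rational(1, 2)) = Pow(-37995, Rational(1, 2)) = Mul(I, Pow(37995, Rational(1, 2)))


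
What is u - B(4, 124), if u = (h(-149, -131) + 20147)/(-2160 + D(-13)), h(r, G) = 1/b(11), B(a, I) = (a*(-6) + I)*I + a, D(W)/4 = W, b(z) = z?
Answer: -151017873/12166 ≈ -12413.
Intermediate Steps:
D(W) = 4*W
B(a, I) = a + I*(I - 6*a) (B(a, I) = (-6*a + I)*I + a = (I - 6*a)*I + a = I*(I - 6*a) + a = a + I*(I - 6*a))
h(r, G) = 1/11
u = -110809/12166 (u = (1/11 + 20147)/(-2160 + 4*(-13)) = 221618/(11*(-2160 - 52)) = (221618/11)/(-2212) = (221618/11)*(-1/2212) = -110809/12166 ≈ -9.1081)
u - B(4, 124) = -110809/12166 - (4 + 124**2 - 6*124*4) = -110809/12166 - (4 + 15376 - 2976) = -110809/12166 - 1*12404 = -110809/12166 - 12404 = -151017873/12166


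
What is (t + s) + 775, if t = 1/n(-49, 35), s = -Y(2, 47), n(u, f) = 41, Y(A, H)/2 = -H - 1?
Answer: 35712/41 ≈ 871.02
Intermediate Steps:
Y(A, H) = -2 - 2*H (Y(A, H) = 2*(-H - 1) = 2*(-1 - H) = -2 - 2*H)
s = 96 (s = -(-2 - 2*47) = -(-2 - 94) = -1*(-96) = 96)
t = 1/41 ≈ 0.024390
(t + s) + 775 = (1/41 + 96) + 775 = 3937/41 + 775 = 35712/41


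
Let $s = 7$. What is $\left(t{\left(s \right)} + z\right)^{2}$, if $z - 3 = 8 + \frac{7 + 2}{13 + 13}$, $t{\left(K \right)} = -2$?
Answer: $\frac{59049}{676} \approx 87.351$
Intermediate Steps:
$z = \frac{295}{26}$ ($z = 3 + \left(8 + \frac{7 + 2}{13 + 13}\right) = 3 + \left(8 + \frac{9}{26}\right) = 3 + \frac{217}{26} = \frac{295}{26} \approx 11.346$)
$\left(t{\left(s \right)} + z\right)^{2} = \left(-2 + \frac{295}{26}\right)^{2} = \left(\frac{243}{26}\right)^{2} = \frac{59049}{676}$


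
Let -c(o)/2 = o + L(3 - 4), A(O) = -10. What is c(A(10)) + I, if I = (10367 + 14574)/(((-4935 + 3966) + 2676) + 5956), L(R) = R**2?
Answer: 162875/7663 ≈ 21.255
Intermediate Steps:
c(o) = -2 - 2*o (c(o) = -2*(o + (3 - 4)**2) = -2*(o + (-1)**2) = -2*(o + 1) = -2*(1 + o) = -2 - 2*o)
I = 24941/7663 (I = 24941/((-969 + 2676) + 5956) = 24941/(1707 + 5956) = 24941/7663 ≈ 3.2547)
c(A(10)) + I = (-2 - 2*(-10)) + 24941/7663 = (-2 + 20) + 24941/7663 = 18 + 24941/7663 = 162875/7663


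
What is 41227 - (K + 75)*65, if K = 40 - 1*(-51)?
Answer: 30437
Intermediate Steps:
K = 91 (K = 40 + 51 = 91)
41227 - (K + 75)*65 = 41227 - (91 + 75)*65 = 41227 - 166*65 = 41227 - 1*10790 = 41227 - 10790 = 30437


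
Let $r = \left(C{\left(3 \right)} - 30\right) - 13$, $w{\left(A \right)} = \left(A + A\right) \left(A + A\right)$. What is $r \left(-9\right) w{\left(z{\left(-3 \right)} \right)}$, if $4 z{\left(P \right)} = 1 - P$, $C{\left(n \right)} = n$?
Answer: $1440$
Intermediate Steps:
$z{\left(P \right)} = \frac{1}{4} - \frac{P}{4}$ ($z{\left(P \right)} = \frac{1 - P}{4} = \frac{1}{4} - \frac{P}{4}$)
$w{\left(A \right)} = 4 A^{2}$ ($w{\left(A \right)} = 2 A 2 A = 4 A^{2}$)
$r = -40$ ($r = \left(3 - 30\right) - 13 = -27 - 13 = -40$)
$r \left(-9\right) w{\left(z{\left(-3 \right)} \right)} = \left(-40\right) \left(-9\right) 4 \left(\frac{1}{4} - - \frac{3}{4}\right)^{2} = 360 \cdot 4 \left(\frac{1}{4} + \frac{3}{4}\right)^{2} = 360 \cdot 4 \cdot 1^{2} = 360 \cdot 4 \cdot 1 = 360 \cdot 4 = 1440$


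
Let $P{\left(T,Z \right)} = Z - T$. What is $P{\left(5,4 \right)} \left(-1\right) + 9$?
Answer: $10$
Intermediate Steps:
$P{\left(5,4 \right)} \left(-1\right) + 9 = \left(4 - 5\right) \left(-1\right) + 9 = \left(-1\right) \left(-1\right) + 9 = 1 + 9 = 10$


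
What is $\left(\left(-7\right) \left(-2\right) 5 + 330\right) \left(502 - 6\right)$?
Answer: $198400$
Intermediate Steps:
$\left(\left(-7\right) \left(-2\right) 5 + 330\right) \left(502 - 6\right) = \left(14 \cdot 5 + 330\right) 496 = \left(70 + 330\right) 496 = 400 \cdot 496 = 198400$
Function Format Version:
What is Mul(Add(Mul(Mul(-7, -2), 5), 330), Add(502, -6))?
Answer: 198400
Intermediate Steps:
Mul(Add(Mul(Mul(-7, -2), 5), 330), Add(502, -6)) = Mul(Add(Mul(14, 5), 330), 496) = Mul(Add(70, 330), 496) = Mul(400, 496) = 198400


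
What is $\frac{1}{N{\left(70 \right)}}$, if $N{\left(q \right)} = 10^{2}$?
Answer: $\frac{1}{100} \approx 0.01$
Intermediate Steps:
$N{\left(q \right)} = 100$
$\frac{1}{N{\left(70 \right)}} = \frac{1}{100}$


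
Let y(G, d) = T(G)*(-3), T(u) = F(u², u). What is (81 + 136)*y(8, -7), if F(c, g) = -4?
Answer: 2604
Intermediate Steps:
T(u) = -4
y(G, d) = 12 (y(G, d) = -4*(-3) = 12)
(81 + 136)*y(8, -7) = (81 + 136)*12 = 217*12 = 2604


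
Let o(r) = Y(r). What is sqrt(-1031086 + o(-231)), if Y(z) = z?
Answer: I*sqrt(1031317) ≈ 1015.5*I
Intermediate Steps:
o(r) = r
sqrt(-1031086 + o(-231)) = sqrt(-1031086 - 231) = sqrt(-1031317) = I*sqrt(1031317)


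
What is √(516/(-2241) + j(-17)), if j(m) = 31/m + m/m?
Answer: I*√18882002/4233 ≈ 1.0265*I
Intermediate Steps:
j(m) = 1 + 31/m (j(m) = 31/m + 1 = 1 + 31/m)
√(516/(-2241) + j(-17)) = √(516/(-2241) + (31 - 17)/(-17)) = √(516*(-1/2241) - 1/17*14) = √(-172/747 - 14/17) = √(-13382/12699) = I*√18882002/4233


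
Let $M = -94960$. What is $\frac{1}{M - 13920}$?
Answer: $- \frac{1}{108880} \approx -9.1844 \cdot 10^{-6}$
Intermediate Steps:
$\frac{1}{M - 13920} = \frac{1}{-94960 - 13920} = \frac{1}{-108880} = - \frac{1}{108880}$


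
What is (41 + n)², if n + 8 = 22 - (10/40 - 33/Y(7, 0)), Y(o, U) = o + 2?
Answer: 491401/144 ≈ 3412.5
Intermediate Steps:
Y(o, U) = 2 + o
n = 209/12 (n = -8 + (22 - (10/40 - 33/(2 + 7))) = -8 + (22 - (10*(1/40) - 33/9)) = -8 + (22 - (¼ - 33*⅑)) = -8 + (22 - (¼ - 11/3)) = -8 + (22 - 1*(-41/12)) = -8 + (22 + 41/12) = -8 + 305/12 = 209/12 ≈ 17.417)
(41 + n)² = (41 + 209/12)² = (701/12)² = 491401/144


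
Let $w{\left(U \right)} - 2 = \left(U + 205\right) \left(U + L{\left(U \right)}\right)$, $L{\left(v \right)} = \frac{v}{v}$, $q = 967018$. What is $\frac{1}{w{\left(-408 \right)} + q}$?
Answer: $\frac{1}{1049641} \approx 9.5271 \cdot 10^{-7}$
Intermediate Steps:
$L{\left(v \right)} = 1$
$w{\left(U \right)} = 2 + \left(1 + U\right) \left(205 + U\right)$ ($w{\left(U \right)} = 2 + \left(U + 205\right) \left(U + 1\right) = 2 + \left(205 + U\right) \left(1 + U\right) = 2 + \left(1 + U\right) \left(205 + U\right)$)
$\frac{1}{w{\left(-408 \right)} + q} = \frac{1}{\left(207 + \left(-408\right)^{2} + 206 \left(-408\right)\right) + 967018} = \frac{1}{\left(207 + 166464 - 84048\right) + 967018} = \frac{1}{82623 + 967018} = \frac{1}{1049641}$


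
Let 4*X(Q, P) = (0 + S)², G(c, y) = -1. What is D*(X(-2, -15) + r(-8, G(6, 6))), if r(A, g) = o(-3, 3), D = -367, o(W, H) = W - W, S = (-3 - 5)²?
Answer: -375808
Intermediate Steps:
S = 64 (S = (-8)² = 64)
o(W, H) = 0
X(Q, P) = 1024 (X(Q, P) = (0 + 64)²/4 = (¼)*64² = (¼)*4096 = 1024)
r(A, g) = 0
D*(X(-2, -15) + r(-8, G(6, 6))) = -367*(1024 + 0) = -367*1024 = -375808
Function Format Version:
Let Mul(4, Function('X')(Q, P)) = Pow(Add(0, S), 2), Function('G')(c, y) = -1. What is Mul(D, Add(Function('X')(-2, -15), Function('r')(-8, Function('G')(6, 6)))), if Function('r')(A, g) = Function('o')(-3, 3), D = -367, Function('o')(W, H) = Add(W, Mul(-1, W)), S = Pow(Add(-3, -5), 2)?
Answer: -375808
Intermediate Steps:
S = 64 (S = Pow(-8, 2) = 64)
Function('o')(W, H) = 0
Function('X')(Q, P) = 1024 (Function('X')(Q, P) = Mul(Rational(1, 4), Pow(Add(0, 64), 2)) = Mul(Rational(1, 4), Pow(64, 2)) = Mul(Rational(1, 4), 4096) = 1024)
Function('r')(A, g) = 0
Mul(D, Add(Function('X')(-2, -15), Function('r')(-8, Function('G')(6, 6)))) = Mul(-367, Add(1024, 0)) = Mul(-367, 1024) = -375808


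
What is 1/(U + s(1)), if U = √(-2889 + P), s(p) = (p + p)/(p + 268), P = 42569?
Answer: -269/1435642238 + 289444*√155/717821119 ≈ 0.0050199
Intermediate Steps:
s(p) = 2*p/(268 + p) (s(p) = (2*p)/(268 + p) = 2*p/(268 + p))
U = 16*√155 (U = √(-2889 + 42569) = √39680 = 16*√155 ≈ 199.20)
1/(U + s(1)) = 1/(16*√155 + 2*1/(268 + 1)) = 1/(16*√155 + 2*1/269) = 1/(16*√155 + 2*1*(1/269)) = 1/(16*√155 + 2/269) = 1/(2/269 + 16*√155)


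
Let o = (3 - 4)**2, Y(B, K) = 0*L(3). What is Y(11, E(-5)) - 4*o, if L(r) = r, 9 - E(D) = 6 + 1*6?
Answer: -4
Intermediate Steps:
E(D) = -3 (E(D) = 9 - (6 + 1*6) = 9 - (6 + 6) = 9 - 1*12 = 9 - 12 = -3)
Y(B, K) = 0 (Y(B, K) = 0*3 = 0)
o = 1 (o = (-1)**2 = 1)
Y(11, E(-5)) - 4*o = 0 - 4*1 = 0 - 4 = -4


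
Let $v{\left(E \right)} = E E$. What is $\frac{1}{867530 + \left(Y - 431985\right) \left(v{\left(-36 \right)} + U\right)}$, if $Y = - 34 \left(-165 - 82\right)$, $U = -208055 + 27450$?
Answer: $\frac{1}{75953828913} \approx 1.3166 \cdot 10^{-11}$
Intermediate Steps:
$U = -180605$
$v{\left(E \right)} = E^{2}$
$Y = 8398$ ($Y = \left(-34\right) \left(-247\right) = 8398$)
$\frac{1}{867530 + \left(Y - 431985\right) \left(v{\left(-36 \right)} + U\right)} = \frac{1}{867530 + \left(8398 - 431985\right) \left(\left(-36\right)^{2} - 180605\right)} = \frac{1}{867530 - 423587 \left(1296 - 180605\right)} = \frac{1}{867530 - -75952961383} = \frac{1}{867530 + 75952961383} = \frac{1}{75953828913}$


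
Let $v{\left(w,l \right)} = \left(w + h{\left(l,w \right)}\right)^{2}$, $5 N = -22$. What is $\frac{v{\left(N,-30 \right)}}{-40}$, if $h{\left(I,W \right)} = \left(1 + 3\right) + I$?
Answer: $- \frac{2888}{125} \approx -23.104$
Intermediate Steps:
$N = - \frac{22}{5}$ ($N = \frac{1}{5} \left(-22\right) = - \frac{22}{5} \approx -4.4$)
$h{\left(I,W \right)} = 4 + I$
$v{\left(w,l \right)} = \left(4 + l + w\right)^{2}$ ($v{\left(w,l \right)} = \left(w + \left(4 + l\right)\right)^{2} = \left(4 + l + w\right)^{2}$)
$\frac{v{\left(N,-30 \right)}}{-40} = \frac{\left(4 - 30 - \frac{22}{5}\right)^{2}}{-40} = \left(- \frac{152}{5}\right)^{2} \left(- \frac{1}{40}\right) = \frac{23104}{25} \left(- \frac{1}{40}\right) = - \frac{2888}{125}$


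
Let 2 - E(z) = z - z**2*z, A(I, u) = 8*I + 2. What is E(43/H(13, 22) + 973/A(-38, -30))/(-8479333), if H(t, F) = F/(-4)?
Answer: 48851860251679/310856945681360584 ≈ 0.00015715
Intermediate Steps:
H(t, F) = -F/4 (H(t, F) = F*(-1/4) = -F/4)
A(I, u) = 2 + 8*I
E(z) = 2 + z**3 - z (E(z) = 2 - (z - z**2*z) = 2 - (z - z**3) = 2 + (z**3 - z) = 2 + z**3 - z)
E(43/H(13, 22) + 973/A(-38, -30))/(-8479333) = (2 + (43/((-1/4*22)) + 973/(2 + 8*(-38)))**3 - (43/((-1/4*22)) + 973/(2 + 8*(-38))))/(-8479333) = (2 + (43/(-11/2) + 973/(2 - 304))**3 - (43/(-11/2) + 973/(2 - 304)))*(-1/8479333) = (2 + (43*(-2/11) + 973/(-302))**3 - (43*(-2/11) + 973/(-302)))*(-1/8479333) = (2 + (-86/11 + 973*(-1/302))**3 - (-86/11 + 973*(-1/302)))*(-1/8479333) = (2 + (-86/11 - 973/302)**3 - (-86/11 - 973/302))*(-1/8479333) = (2 + (-36675/3322)**3 - 1*(-36675/3322))*(-1/8479333) = (2 - 49329915046875/36660542248 + 36675/3322)*(-1/8479333) = -48851860251679/36660542248*(-1/8479333) = 48851860251679/310856945681360584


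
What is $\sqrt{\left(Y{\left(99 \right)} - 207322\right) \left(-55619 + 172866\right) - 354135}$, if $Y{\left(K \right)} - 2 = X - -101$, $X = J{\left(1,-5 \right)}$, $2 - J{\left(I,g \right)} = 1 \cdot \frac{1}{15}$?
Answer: $\frac{i \sqrt{5466585048855}}{15} \approx 1.5587 \cdot 10^{5} i$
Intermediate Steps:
$J{\left(I,g \right)} = \frac{29}{15}$ ($J{\left(I,g \right)} = 2 - 1 \cdot \frac{1}{15} = 2 - \frac{1}{15} = \frac{29}{15}$)
$X = \frac{29}{15} \approx 1.9333$
$Y{\left(K \right)} = \frac{1574}{15}$ ($Y{\left(K \right)} = 2 + \left(\frac{29}{15} - -101\right) = 2 + \left(\frac{29}{15} + 101\right) = 2 + \frac{1544}{15} = \frac{1574}{15}$)
$\sqrt{\left(Y{\left(99 \right)} - 207322\right) \left(-55619 + 172866\right) - 354135} = \sqrt{\left(\frac{1574}{15} - 207322\right) \left(-55619 + 172866\right) - 354135} = \sqrt{\left(- \frac{3108256}{15}\right) 117247 - 354135} = \sqrt{- \frac{364433691232}{15} - 354135} = \sqrt{- \frac{364439003257}{15}} = \frac{i \sqrt{5466585048855}}{15}$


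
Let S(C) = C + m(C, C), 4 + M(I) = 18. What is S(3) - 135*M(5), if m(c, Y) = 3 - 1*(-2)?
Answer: -1882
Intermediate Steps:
m(c, Y) = 5 (m(c, Y) = 3 + 2 = 5)
M(I) = 14 (M(I) = -4 + 18 = 14)
S(C) = 5 + C (S(C) = C + 5 = 5 + C)
S(3) - 135*M(5) = (5 + 3) - 135*14 = 8 - 1890 = -1882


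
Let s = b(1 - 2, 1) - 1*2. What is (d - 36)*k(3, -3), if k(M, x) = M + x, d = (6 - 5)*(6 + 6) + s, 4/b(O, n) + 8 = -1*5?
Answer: 0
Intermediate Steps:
b(O, n) = -4/13 (b(O, n) = 4/(-8 - 1*5) = 4/(-8 - 5) = 4/(-13) = 4*(-1/13) = -4/13)
s = -30/13 (s = -4/13 - 1*2 = -4/13 - 2 = -30/13 ≈ -2.3077)
d = 126/13 (d = (6 - 5)*(6 + 6) - 30/13 = 1*12 - 30/13 = 12 - 30/13 = 126/13 ≈ 9.6923)
(d - 36)*k(3, -3) = (126/13 - 36)*(3 - 3) = -342/13*0 = 0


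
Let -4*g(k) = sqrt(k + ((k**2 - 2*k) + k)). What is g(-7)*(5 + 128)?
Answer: -931/4 ≈ -232.75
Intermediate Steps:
g(k) = -sqrt(k**2)/4 (g(k) = -sqrt(k + ((k**2 - 2*k) + k))/4 = -sqrt(k + (k**2 - k))/4 = -sqrt(k**2)/4)
g(-7)*(5 + 128) = (-sqrt((-7)**2)/4)*(5 + 128) = -sqrt(49)/4*133 = -1/4*7*133 = -7/4*133 = -931/4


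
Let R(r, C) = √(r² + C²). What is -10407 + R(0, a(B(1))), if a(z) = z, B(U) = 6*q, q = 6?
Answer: -10371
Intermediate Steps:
B(U) = 36 (B(U) = 6*6 = 36)
R(r, C) = √(C² + r²)
-10407 + R(0, a(B(1))) = -10407 + √(36² + 0²) = -10407 + √(1296 + 0) = -10407 + √1296 = -10407 + 36 = -10371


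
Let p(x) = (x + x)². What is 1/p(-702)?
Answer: 1/1971216 ≈ 5.0730e-7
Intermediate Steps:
p(x) = 4*x² (p(x) = (2*x)² = 4*x²)
1/p(-702) = 1/(4*(-702)²) = 1/(4*492804) = 1/1971216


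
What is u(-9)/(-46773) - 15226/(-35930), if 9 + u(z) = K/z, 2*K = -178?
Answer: 3204601921/7562492505 ≈ 0.42375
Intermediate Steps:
K = -89 (K = (½)*(-178) = -89)
u(z) = -9 - 89/z
u(-9)/(-46773) - 15226/(-35930) = (-9 - 89/(-9))/(-46773) - 15226/(-35930) = (-9 - 89*(-⅑))*(-1/46773) - 15226*(-1/35930) = (-9 + 89/9)*(-1/46773) + 7613/17965 = (8/9)*(-1/46773) + 7613/17965 = -8/420957 + 7613/17965 = 3204601921/7562492505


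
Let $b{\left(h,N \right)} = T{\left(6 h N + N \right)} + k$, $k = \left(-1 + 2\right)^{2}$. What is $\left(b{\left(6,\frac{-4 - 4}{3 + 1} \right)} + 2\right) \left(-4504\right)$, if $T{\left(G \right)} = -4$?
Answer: $4504$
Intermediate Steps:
$k = 1$ ($k = 1^{2} = 1$)
$b{\left(h,N \right)} = -3$ ($b{\left(h,N \right)} = -4 + 1 = -3$)
$\left(b{\left(6,\frac{-4 - 4}{3 + 1} \right)} + 2\right) \left(-4504\right) = \left(-3 + 2\right) \left(-4504\right) = \left(-1\right) \left(-4504\right) = 4504$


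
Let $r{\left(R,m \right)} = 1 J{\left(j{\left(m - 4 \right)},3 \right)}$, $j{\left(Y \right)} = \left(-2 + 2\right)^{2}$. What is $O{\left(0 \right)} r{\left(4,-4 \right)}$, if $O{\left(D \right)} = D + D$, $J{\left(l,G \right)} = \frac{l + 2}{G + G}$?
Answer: $0$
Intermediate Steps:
$j{\left(Y \right)} = 0$ ($j{\left(Y \right)} = 0^{2} = 0$)
$J{\left(l,G \right)} = \frac{2 + l}{2 G}$
$O{\left(D \right)} = 2 D$
$r{\left(R,m \right)} = \frac{1}{3}$ ($r{\left(R,m \right)} = 1 \frac{2 + 0}{2 \cdot 3} = 1 \cdot \frac{1}{2} \cdot \frac{1}{3} \cdot 2 = 1 \cdot \frac{1}{3} = \frac{1}{3}$)
$O{\left(0 \right)} r{\left(4,-4 \right)} = 2 \cdot 0 \cdot \frac{1}{3} = 0 \cdot \frac{1}{3} = 0$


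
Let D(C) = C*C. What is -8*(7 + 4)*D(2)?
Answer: -352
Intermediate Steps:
D(C) = C²
-8*(7 + 4)*D(2) = -8*(7 + 4)*2² = -88*4 = -8*44 = -352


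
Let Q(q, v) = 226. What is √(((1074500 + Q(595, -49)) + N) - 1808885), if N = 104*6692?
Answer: I*√38191 ≈ 195.43*I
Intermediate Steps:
N = 695968
√(((1074500 + Q(595, -49)) + N) - 1808885) = √(((1074500 + 226) + 695968) - 1808885) = √((1074726 + 695968) - 1808885) = √(1770694 - 1808885) = √(-38191) = I*√38191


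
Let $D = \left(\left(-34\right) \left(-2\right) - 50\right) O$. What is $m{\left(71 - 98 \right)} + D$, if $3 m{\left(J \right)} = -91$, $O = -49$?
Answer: $- \frac{2737}{3} \approx -912.33$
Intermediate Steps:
$m{\left(J \right)} = - \frac{91}{3}$ ($m{\left(J \right)} = \frac{1}{3} \left(-91\right) = - \frac{91}{3}$)
$D = -882$ ($D = \left(\left(-34\right) \left(-2\right) - 50\right) \left(-49\right) = \left(68 - 50\right) \left(-49\right) = 18 \left(-49\right) = -882$)
$m{\left(71 - 98 \right)} + D = - \frac{91}{3} - 882 = - \frac{2737}{3}$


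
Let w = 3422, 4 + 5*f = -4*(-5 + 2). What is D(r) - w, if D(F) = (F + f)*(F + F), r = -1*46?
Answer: 3314/5 ≈ 662.80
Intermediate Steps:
r = -46
f = 8/5 (f = -4/5 + (-4*(-5 + 2))/5 = -4/5 + (-4*(-3))/5 = -4/5 + (1/5)*12 = -4/5 + 12/5 = 8/5 ≈ 1.6000)
D(F) = 2*F*(8/5 + F) (D(F) = (F + 8/5)*(F + F) = (8/5 + F)*(2*F) = 2*F*(8/5 + F))
D(r) - w = (2/5)*(-46)*(8 + 5*(-46)) - 1*3422 = (2/5)*(-46)*(8 - 230) - 3422 = (2/5)*(-46)*(-222) - 3422 = 20424/5 - 3422 = 3314/5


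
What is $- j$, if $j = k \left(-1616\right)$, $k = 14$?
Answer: $22624$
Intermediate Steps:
$j = -22624$ ($j = 14 \left(-1616\right) = -22624$)
$- j = \left(-1\right) \left(-22624\right) = 22624$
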